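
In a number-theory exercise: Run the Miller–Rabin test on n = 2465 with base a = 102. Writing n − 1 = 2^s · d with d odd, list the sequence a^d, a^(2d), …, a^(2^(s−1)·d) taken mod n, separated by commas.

n − 1 = 2464 = 2^5 · 77, so s = 5 and d = 77.
x_0 = 102^77 mod 2465 = 1462.
x_1 = 1462^2 mod 2465 = 289.
x_2 = 289^2 mod 2465 = 2176.
x_3 = 2176^2 mod 2465 = 2176.
x_4 = 2176^2 mod 2465 = 2176.

1462, 289, 2176, 2176, 2176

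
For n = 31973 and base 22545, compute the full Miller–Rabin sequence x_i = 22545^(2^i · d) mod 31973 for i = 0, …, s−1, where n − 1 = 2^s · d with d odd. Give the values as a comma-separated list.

n − 1 = 31972 = 2^2 · 7993, so s = 2 and d = 7993.
x_0 = 22545^7993 mod 31973 = 1.
x_1 = 1^2 mod 31973 = 1.

1, 1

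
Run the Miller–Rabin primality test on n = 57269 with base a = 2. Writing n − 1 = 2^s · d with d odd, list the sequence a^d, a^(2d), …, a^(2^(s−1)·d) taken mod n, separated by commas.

n − 1 = 57268 = 2^2 · 14317, so s = 2 and d = 14317.
x_0 = 2^14317 mod 57269 = 4572.
x_1 = 4572^2 mod 57269 = 57268.

4572, 57268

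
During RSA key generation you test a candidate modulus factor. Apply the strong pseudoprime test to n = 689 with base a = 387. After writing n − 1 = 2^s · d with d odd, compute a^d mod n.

n − 1 = 688 = 2^4 · 43, so s = 4 and d = 43.
387^43 mod 689 = 452.

452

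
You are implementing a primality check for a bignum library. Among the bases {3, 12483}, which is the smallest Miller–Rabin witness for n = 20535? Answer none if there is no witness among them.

n − 1 = 20534 = 2^1 · 10267, so s = 1 and d = 10267.
Base 3: x_0 = 3^10267 mod 20535 = 1632. x_0 ∉ {1, 20534} and s = 1, so 3 is a Miller–Rabin witness and 20535 is composite.
Base 12483: x_0 = 12483^10267 mod 20535 = 4722. x_0 ∉ {1, 20534} and s = 1, so 12483 is a Miller–Rabin witness and 20535 is composite.
The smallest witness among the given bases is 3.

3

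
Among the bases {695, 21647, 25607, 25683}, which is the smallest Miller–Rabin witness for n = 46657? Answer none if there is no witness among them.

n − 1 = 46656 = 2^6 · 729, so s = 6 and d = 729.
Base 695: x_0 = 695^729 mod 46657 = 41397. x_0 is neither 1 nor 46656, so continue squaring. x_1 = 41397^2 mod 46657 = 46656. x_1 ≡ −1, so 695 is not a witness.
Base 21647: x_0 = 21647^729 mod 46657 = 41397. x_0 is neither 1 nor 46656, so continue squaring. x_1 = 41397^2 mod 46657 = 46656. x_1 ≡ −1, so 21647 is not a witness.
Base 25607: x_0 = 25607^729 mod 46657 = 46656. x_0 = 46656 ≡ −1, so 25607 is not a witness.
Base 25683: x_0 = 25683^729 mod 46657 = 10551. x_0 is neither 1 nor 46656, so continue squaring. x_1 = 10551^2 mod 46657 = 46656. x_1 ≡ −1, so 25683 is not a witness.
No listed base is a witness for 46657.

none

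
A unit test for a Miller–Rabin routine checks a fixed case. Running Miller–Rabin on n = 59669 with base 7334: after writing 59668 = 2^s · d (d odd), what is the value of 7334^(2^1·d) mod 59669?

59668

n − 1 = 59668 = 2^2 · 14917, so s = 2 and d = 14917.
x_0 = 7334^14917 mod 59669 = 56410.
x_1 = 56410^2 mod 59669 = 59668.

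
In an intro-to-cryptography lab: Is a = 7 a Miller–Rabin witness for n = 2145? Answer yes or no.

yes

n − 1 = 2144 = 2^5 · 67, so s = 5 and d = 67.
x_0 = 7^67 mod 2145 = 2008.
x_0 is neither 1 nor 2144, so continue squaring.
x_1 = 2008^2 mod 2145 = 1609.
x_2 = 1609^2 mod 2145 = 2011.
x_3 = 2011^2 mod 2145 = 796.
x_4 = 796^2 mod 2145 = 841.
Reached i = s−1 = 4 without hitting −1: 7 is a Miller–Rabin witness and 2145 is composite.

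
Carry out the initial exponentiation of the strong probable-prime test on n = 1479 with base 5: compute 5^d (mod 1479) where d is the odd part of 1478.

941

n − 1 = 1478 = 2^1 · 739, so s = 1 and d = 739.
Repeated squaring mod 1479: 5^1 ≡ 5, 5^2 ≡ 25, 5^4 ≡ 625, 5^8 ≡ 169, 5^16 ≡ 460, 5^32 ≡ 103, 5^64 ≡ 256, 5^128 ≡ 460, 5^256 ≡ 103, 5^512 ≡ 256.
739 = 512 + 128 + 64 + 32 + 2 + 1, so 5^739 ≡ 256·460·256·103·25·5 ≡ 941 (mod 1479).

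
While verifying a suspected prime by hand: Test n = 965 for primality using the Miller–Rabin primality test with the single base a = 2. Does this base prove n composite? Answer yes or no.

n − 1 = 964 = 2^2 · 241, so s = 2 and d = 241.
x_0 = 2^241 mod 965 = 577.
x_0 is neither 1 nor 964, so continue squaring.
x_1 = 577^2 mod 965 = 4.
Reached i = s−1 = 1 without hitting −1: 2 is a Miller–Rabin witness and 965 is composite.

yes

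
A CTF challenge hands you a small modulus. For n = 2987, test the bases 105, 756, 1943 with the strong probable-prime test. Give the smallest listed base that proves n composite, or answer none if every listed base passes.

105

n − 1 = 2986 = 2^1 · 1493, so s = 1 and d = 1493.
Base 105: x_0 = 105^1493 mod 2987 = 2376. x_0 ∉ {1, 2986} and s = 1, so 105 is a Miller–Rabin witness and 2987 is composite.
Base 756: x_0 = 756^1493 mod 2987 = 2455. x_0 ∉ {1, 2986} and s = 1, so 756 is a Miller–Rabin witness and 2987 is composite.
Base 1943: x_0 = 1943^1493 mod 2987 = 348. x_0 ∉ {1, 2986} and s = 1, so 1943 is a Miller–Rabin witness and 2987 is composite.
The smallest witness among the given bases is 105.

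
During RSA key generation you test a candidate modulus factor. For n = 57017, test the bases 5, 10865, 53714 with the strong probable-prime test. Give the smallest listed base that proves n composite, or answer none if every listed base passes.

n − 1 = 57016 = 2^3 · 7127, so s = 3 and d = 7127.
Base 5: x_0 = 5^7127 mod 57017 = 22807. x_0 is neither 1 nor 57016, so continue squaring. x_1 = 22807^2 mod 57017 = 50175. x_2 = 50175^2 mod 57017 = 2007. Reached i = s−1 = 2 without hitting −1: 5 is a Miller–Rabin witness and 57017 is composite.
Base 10865: x_0 = 10865^7127 mod 57017 = 54666. x_0 is neither 1 nor 57016, so continue squaring. x_1 = 54666^2 mod 57017 = 53569. x_2 = 53569^2 mod 57017 = 29168. Reached i = s−1 = 2 without hitting −1: 10865 is a Miller–Rabin witness and 57017 is composite.
Base 53714: x_0 = 53714^7127 mod 57017 = 33644. x_0 is neither 1 nor 57016, so continue squaring. x_1 = 33644^2 mod 57017 = 17252. x_2 = 17252^2 mod 57017 = 2764. Reached i = s−1 = 2 without hitting −1: 53714 is a Miller–Rabin witness and 57017 is composite.
The smallest witness among the given bases is 5.

5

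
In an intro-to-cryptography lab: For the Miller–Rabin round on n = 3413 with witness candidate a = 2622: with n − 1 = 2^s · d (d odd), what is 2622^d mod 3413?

1942

n − 1 = 3412 = 2^2 · 853, so s = 2 and d = 853.
Repeated squaring mod 3413: 2622^1 ≡ 2622, 2622^2 ≡ 1102, 2622^4 ≡ 2789, 2622^8 ≡ 294, 2622^16 ≡ 1111, 2622^32 ≡ 2228, 2622^64 ≡ 1482, 2622^128 ≡ 1765, 2622^256 ≡ 2569, 2622^512 ≡ 2432.
853 = 512 + 256 + 64 + 16 + 4 + 1, so 2622^853 ≡ 2432·2569·1482·1111·2789·2622 ≡ 1942 (mod 3413).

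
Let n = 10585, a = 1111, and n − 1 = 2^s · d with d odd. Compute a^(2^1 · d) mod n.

1

n − 1 = 10584 = 2^3 · 1323, so s = 3 and d = 1323.
Repeated squaring mod 10585: 1111^1 ≡ 1111, 1111^2 ≡ 6461, 1111^4 ≡ 7866, 1111^8 ≡ 4631, 1111^16 ≡ 951, 1111^32 ≡ 4676, 1111^64 ≡ 6951, 1111^128 ≡ 6461, 1111^256 ≡ 7866, 1111^512 ≡ 4631, 1111^1024 ≡ 951.
1323 = 1024 + 256 + 32 + 8 + 2 + 1, so 1111^1323 ≡ 951·7866·4676·4631·6461·1111 ≡ 1826 (mod 10585).
x_0 = 1826.
x_1 = 1826^2 mod 10585 = 1.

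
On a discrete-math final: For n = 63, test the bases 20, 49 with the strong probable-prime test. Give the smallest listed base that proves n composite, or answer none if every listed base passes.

20

n − 1 = 62 = 2^1 · 31, so s = 1 and d = 31.
Base 20: x_0 = 20^31 mod 63 = 20. x_0 ∉ {1, 62} and s = 1, so 20 is a Miller–Rabin witness and 63 is composite.
Base 49: x_0 = 49^31 mod 63 = 49. x_0 ∉ {1, 62} and s = 1, so 49 is a Miller–Rabin witness and 63 is composite.
The smallest witness among the given bases is 20.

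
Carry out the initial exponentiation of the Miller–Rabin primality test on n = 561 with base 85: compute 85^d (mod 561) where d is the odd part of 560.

340

n − 1 = 560 = 2^4 · 35, so s = 4 and d = 35.
85^35 mod 561 = 340.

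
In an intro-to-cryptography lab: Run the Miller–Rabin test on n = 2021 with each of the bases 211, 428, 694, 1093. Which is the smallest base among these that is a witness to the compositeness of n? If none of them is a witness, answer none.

n − 1 = 2020 = 2^2 · 505, so s = 2 and d = 505.
Base 211: x_0 = 211^505 mod 2021 = 985. x_0 is neither 1 nor 2020, so continue squaring. x_1 = 985^2 mod 2021 = 145. Reached i = s−1 = 1 without hitting −1: 211 is a Miller–Rabin witness and 2021 is composite.
Base 428: x_0 = 428^505 mod 2021 = 1288. x_0 is neither 1 nor 2020, so continue squaring. x_1 = 1288^2 mod 2021 = 1724. Reached i = s−1 = 1 without hitting −1: 428 is a Miller–Rabin witness and 2021 is composite.
Base 694: x_0 = 694^505 mod 2021 = 393. x_0 is neither 1 nor 2020, so continue squaring. x_1 = 393^2 mod 2021 = 853. Reached i = s−1 = 1 without hitting −1: 694 is a Miller–Rabin witness and 2021 is composite.
Base 1093: x_0 = 1093^505 mod 2021 = 1179. x_0 is neither 1 nor 2020, so continue squaring. x_1 = 1179^2 mod 2021 = 1614. Reached i = s−1 = 1 without hitting −1: 1093 is a Miller–Rabin witness and 2021 is composite.
The smallest witness among the given bases is 211.

211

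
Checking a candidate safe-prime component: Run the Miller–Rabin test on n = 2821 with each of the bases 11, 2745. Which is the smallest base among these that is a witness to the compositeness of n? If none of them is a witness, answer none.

11

n − 1 = 2820 = 2^2 · 705, so s = 2 and d = 705.
Base 11: x_0 = 11^705 mod 2821 = 1828. x_0 is neither 1 nor 2820, so continue squaring. x_1 = 1828^2 mod 2821 = 1520. Reached i = s−1 = 1 without hitting −1: 11 is a Miller–Rabin witness and 2821 is composite.
Base 2745: x_0 = 2745^705 mod 2821 = 2696. x_0 is neither 1 nor 2820, so continue squaring. x_1 = 2696^2 mod 2821 = 1520. Reached i = s−1 = 1 without hitting −1: 2745 is a Miller–Rabin witness and 2821 is composite.
The smallest witness among the given bases is 11.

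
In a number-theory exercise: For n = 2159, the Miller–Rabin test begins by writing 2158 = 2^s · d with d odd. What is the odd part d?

1079

Halving: 2158 → 1079; 1079 is odd.
So 2158 = 2^1 · 1079.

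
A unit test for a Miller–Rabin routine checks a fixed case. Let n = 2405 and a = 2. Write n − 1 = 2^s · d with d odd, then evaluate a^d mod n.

2277

n − 1 = 2404 = 2^2 · 601, so s = 2 and d = 601.
2^601 mod 2405 = 2277.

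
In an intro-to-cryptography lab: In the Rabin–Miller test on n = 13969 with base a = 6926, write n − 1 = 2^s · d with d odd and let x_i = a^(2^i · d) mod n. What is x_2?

n − 1 = 13968 = 2^4 · 873, so s = 4 and d = 873.
x_0 = 6926^873 mod 13969 = 5604.
x_1 = 5604^2 mod 13969 = 2504.
x_2 = 2504^2 mod 13969 = 11904.

11904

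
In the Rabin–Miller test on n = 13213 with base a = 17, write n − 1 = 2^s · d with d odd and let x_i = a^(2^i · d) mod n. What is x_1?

11945

n − 1 = 13212 = 2^2 · 3303, so s = 2 and d = 3303.
Repeated squaring mod 13213: 17^1 ≡ 17, 17^2 ≡ 289, 17^4 ≡ 4243, 17^8 ≡ 6943, 17^16 ≡ 4225, 17^32 ≡ 13075, 17^64 ≡ 5831, 17^128 ≡ 3512, 17^256 ≡ 6415, 17^512 ≡ 6943, 17^1024 ≡ 4225, 17^2048 ≡ 13075.
3303 = 2048 + 1024 + 128 + 64 + 32 + 4 + 2 + 1, so 17^3303 ≡ 13075·4225·3512·5831·13075·4243·289·17 ≡ 343 (mod 13213).
x_0 = 343.
x_1 = 343^2 mod 13213 = 11945.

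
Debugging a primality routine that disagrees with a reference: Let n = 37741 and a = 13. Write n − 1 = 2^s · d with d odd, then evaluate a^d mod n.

n − 1 = 37740 = 2^2 · 9435, so s = 2 and d = 9435.
13^9435 mod 37741 = 5774.

5774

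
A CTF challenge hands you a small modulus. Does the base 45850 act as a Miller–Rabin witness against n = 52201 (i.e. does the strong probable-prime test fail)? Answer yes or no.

no

n − 1 = 52200 = 2^3 · 6525, so s = 3 and d = 6525.
Repeated squaring mod 52201: 45850^1 ≡ 45850, 45850^2 ≡ 36029, 45850^4 ≡ 6574, 45850^8 ≡ 47249, 45850^16 ≡ 40035, 45850^32 ≡ 21721, 45850^64 ≡ 9203, 45850^128 ≡ 25187, 45850^256 ≡ 38417, 45850^512 ≡ 39217, 45850^1024 ≡ 27227, 45850^2048 ≡ 3128, 45850^4096 ≡ 22797.
6525 = 4096 + 2048 + 256 + 64 + 32 + 16 + 8 + 4 + 1, so 45850^6525 ≡ 22797·3128·38417·9203·21721·40035·47249·6574·45850 ≡ 51036 (mod 52201).
x_0 = 45850^6525 mod 52201 = 51036.
x_0 is neither 1 nor 52200, so continue squaring.
x_1 = 51036^2 mod 52201 = 52200.
x_1 ≡ −1, so 45850 is not a witness.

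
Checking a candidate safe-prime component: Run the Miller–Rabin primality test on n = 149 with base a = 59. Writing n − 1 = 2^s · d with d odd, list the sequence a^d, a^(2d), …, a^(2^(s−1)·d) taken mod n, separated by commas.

105, 148

n − 1 = 148 = 2^2 · 37, so s = 2 and d = 37.
x_0 = 59^37 mod 149 = 105.
x_1 = 105^2 mod 149 = 148.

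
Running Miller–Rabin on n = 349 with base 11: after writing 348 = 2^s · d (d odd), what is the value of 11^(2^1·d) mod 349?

n − 1 = 348 = 2^2 · 87, so s = 2 and d = 87.
x_0 = 11^87 mod 349 = 213.
x_1 = 213^2 mod 349 = 348.

348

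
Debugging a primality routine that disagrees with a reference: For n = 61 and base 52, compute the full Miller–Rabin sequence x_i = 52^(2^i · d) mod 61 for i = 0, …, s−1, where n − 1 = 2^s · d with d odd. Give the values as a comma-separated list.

n − 1 = 60 = 2^2 · 15, so s = 2 and d = 15.
x_0 = 52^15 mod 61 = 60.
x_1 = 60^2 mod 61 = 1.

60, 1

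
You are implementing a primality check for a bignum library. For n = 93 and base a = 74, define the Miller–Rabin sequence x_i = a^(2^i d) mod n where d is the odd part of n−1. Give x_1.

19

n − 1 = 92 = 2^2 · 23, so s = 2 and d = 23.
x_0 = 74^23 mod 93 = 53.
x_1 = 53^2 mod 93 = 19.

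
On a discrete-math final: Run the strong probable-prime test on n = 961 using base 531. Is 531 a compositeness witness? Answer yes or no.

no

n − 1 = 960 = 2^6 · 15, so s = 6 and d = 15.
Repeated squaring mod 961: 531^1 ≡ 531, 531^2 ≡ 388, 531^4 ≡ 628, 531^8 ≡ 374.
15 = 8 + 4 + 2 + 1, so 531^15 ≡ 374·628·388·531 ≡ 1 (mod 961).
x_0 = 531^15 mod 961 = 1.
x_0 = 1, so 531 is not a witness.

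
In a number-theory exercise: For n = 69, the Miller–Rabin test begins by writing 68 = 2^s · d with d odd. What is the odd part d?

17

Halving: 68 → 34 → 17; 17 is odd.
So 68 = 2^2 · 17.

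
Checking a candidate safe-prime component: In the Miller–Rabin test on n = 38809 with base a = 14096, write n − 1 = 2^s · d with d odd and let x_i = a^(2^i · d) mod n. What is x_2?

25414

n − 1 = 38808 = 2^3 · 4851, so s = 3 and d = 4851.
Repeated squaring mod 38809: 14096^1 ≡ 14096, 14096^2 ≡ 33945, 14096^4 ≡ 23815, 14096^8 ≡ 38308, 14096^16 ≡ 18147, 14096^32 ≡ 19244, 14096^64 ≡ 16058, 14096^128 ≡ 12368, 14096^256 ≡ 21155, 14096^512 ≡ 27446, 14096^1024 ≡ 226, 14096^2048 ≡ 12267, 14096^4096 ≡ 16796.
4851 = 4096 + 512 + 128 + 64 + 32 + 16 + 2 + 1, so 14096^4851 ≡ 16796·27446·12368·16058·19244·18147·33945·14096 ≡ 3348 (mod 38809).
x_0 = 3348.
x_1 = 3348^2 mod 38809 = 32112.
x_2 = 32112^2 mod 38809 = 25414.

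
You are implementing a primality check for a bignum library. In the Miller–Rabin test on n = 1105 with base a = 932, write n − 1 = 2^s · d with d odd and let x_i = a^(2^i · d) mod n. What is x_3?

781

n − 1 = 1104 = 2^4 · 69, so s = 4 and d = 69.
x_0 = 932^69 mod 1105 = 352.
x_1 = 352^2 mod 1105 = 144.
x_2 = 144^2 mod 1105 = 846.
x_3 = 846^2 mod 1105 = 781.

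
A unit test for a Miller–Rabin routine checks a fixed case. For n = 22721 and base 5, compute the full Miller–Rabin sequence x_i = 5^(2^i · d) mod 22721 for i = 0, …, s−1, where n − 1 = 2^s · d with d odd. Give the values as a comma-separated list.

8548, 20289, 7164, 18878, 22720, 1

n − 1 = 22720 = 2^6 · 355, so s = 6 and d = 355.
x_0 = 5^355 mod 22721 = 8548.
x_1 = 8548^2 mod 22721 = 20289.
x_2 = 20289^2 mod 22721 = 7164.
x_3 = 7164^2 mod 22721 = 18878.
x_4 = 18878^2 mod 22721 = 22720.
x_5 = 22720^2 mod 22721 = 1.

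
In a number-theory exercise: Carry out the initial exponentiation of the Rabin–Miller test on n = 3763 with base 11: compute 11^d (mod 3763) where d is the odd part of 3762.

n − 1 = 3762 = 2^1 · 1881, so s = 1 and d = 1881.
11^1881 mod 3763 = 3131.

3131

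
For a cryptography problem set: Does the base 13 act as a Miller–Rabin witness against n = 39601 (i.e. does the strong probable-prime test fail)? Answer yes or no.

n − 1 = 39600 = 2^4 · 2475, so s = 4 and d = 2475.
x_0 = 13^2475 mod 39601 = 2190.
x_0 is neither 1 nor 39600, so continue squaring.
x_1 = 2190^2 mod 39601 = 4379.
x_2 = 4379^2 mod 39601 = 8757.
x_3 = 8757^2 mod 39601 = 17513.
Reached i = s−1 = 3 without hitting −1: 13 is a Miller–Rabin witness and 39601 is composite.

yes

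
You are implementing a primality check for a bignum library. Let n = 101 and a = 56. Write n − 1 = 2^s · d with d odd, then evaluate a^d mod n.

1

n − 1 = 100 = 2^2 · 25, so s = 2 and d = 25.
Repeated squaring mod 101: 56^1 ≡ 56, 56^2 ≡ 5, 56^4 ≡ 25, 56^8 ≡ 19, 56^16 ≡ 58.
25 = 16 + 8 + 1, so 56^25 ≡ 58·19·56 ≡ 1 (mod 101).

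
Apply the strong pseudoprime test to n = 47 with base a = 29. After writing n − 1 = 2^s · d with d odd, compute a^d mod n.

n − 1 = 46 = 2^1 · 23, so s = 1 and d = 23.
Repeated squaring mod 47: 29^1 ≡ 29, 29^2 ≡ 42, 29^4 ≡ 25, 29^8 ≡ 14, 29^16 ≡ 8.
23 = 16 + 4 + 2 + 1, so 29^23 ≡ 8·25·42·29 ≡ 46 (mod 47).

46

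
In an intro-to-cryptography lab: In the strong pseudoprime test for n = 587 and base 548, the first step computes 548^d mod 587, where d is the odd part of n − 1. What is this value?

1

n − 1 = 586 = 2^1 · 293, so s = 1 and d = 293.
Repeated squaring mod 587: 548^1 ≡ 548, 548^2 ≡ 347, 548^4 ≡ 74, 548^8 ≡ 193, 548^16 ≡ 268, 548^32 ≡ 210, 548^64 ≡ 75, 548^128 ≡ 342, 548^256 ≡ 151.
293 = 256 + 32 + 4 + 1, so 548^293 ≡ 151·210·74·548 ≡ 1 (mod 587).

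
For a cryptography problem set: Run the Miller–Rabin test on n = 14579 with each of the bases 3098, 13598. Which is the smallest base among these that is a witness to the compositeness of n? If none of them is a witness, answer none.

3098

n − 1 = 14578 = 2^1 · 7289, so s = 1 and d = 7289.
Base 3098: x_0 = 3098^7289 mod 14579 = 13251. x_0 ∉ {1, 14578} and s = 1, so 3098 is a Miller–Rabin witness and 14579 is composite.
Base 13598: x_0 = 13598^7289 mod 14579 = 6661. x_0 ∉ {1, 14578} and s = 1, so 13598 is a Miller–Rabin witness and 14579 is composite.
The smallest witness among the given bases is 3098.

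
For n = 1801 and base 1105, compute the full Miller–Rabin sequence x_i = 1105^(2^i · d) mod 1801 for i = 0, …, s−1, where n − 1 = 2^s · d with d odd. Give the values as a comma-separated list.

464, 977, 1800

n − 1 = 1800 = 2^3 · 225, so s = 3 and d = 225.
x_0 = 1105^225 mod 1801 = 464.
x_1 = 464^2 mod 1801 = 977.
x_2 = 977^2 mod 1801 = 1800.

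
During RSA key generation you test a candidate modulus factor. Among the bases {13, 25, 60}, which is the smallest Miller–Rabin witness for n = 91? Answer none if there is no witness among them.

n − 1 = 90 = 2^1 · 45, so s = 1 and d = 45.
Base 13: x_0 = 13^45 mod 91 = 13. x_0 ∉ {1, 90} and s = 1, so 13 is a Miller–Rabin witness and 91 is composite.
Base 25: x_0 = 25^45 mod 91 = 64. x_0 ∉ {1, 90} and s = 1, so 25 is a Miller–Rabin witness and 91 is composite.
Base 60: x_0 = 60^45 mod 91 = 8. x_0 ∉ {1, 90} and s = 1, so 60 is a Miller–Rabin witness and 91 is composite.
The smallest witness among the given bases is 13.

13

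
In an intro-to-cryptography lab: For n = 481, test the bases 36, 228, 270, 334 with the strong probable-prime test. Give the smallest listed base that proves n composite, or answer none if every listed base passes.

n − 1 = 480 = 2^5 · 15, so s = 5 and d = 15.
Base 36: x_0 = 36^15 mod 481 = 480. x_0 = 480 ≡ −1, so 36 is not a witness.
Base 228: x_0 = 228^15 mod 481 = 31. x_0 is neither 1 nor 480, so continue squaring. x_1 = 31^2 mod 481 = 480. x_1 ≡ −1, so 228 is not a witness.
Base 270: x_0 = 270^15 mod 481 = 480. x_0 = 480 ≡ −1, so 270 is not a witness.
Base 334: x_0 = 334^15 mod 481 = 1. x_0 = 1, so 334 is not a witness.
No listed base is a witness for 481.

none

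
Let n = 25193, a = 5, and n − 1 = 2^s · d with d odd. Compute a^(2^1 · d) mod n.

17285

n − 1 = 25192 = 2^3 · 3149, so s = 3 and d = 3149.
x_0 = 5^3149 mod 25193 = 1452.
x_1 = 1452^2 mod 25193 = 17285.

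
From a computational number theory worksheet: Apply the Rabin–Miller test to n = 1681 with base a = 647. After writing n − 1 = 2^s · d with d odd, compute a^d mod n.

1344

n − 1 = 1680 = 2^4 · 105, so s = 4 and d = 105.
647^105 mod 1681 = 1344.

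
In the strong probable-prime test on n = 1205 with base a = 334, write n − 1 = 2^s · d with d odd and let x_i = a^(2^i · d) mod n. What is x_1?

991

n − 1 = 1204 = 2^2 · 301, so s = 2 and d = 301.
By repeated squaring, 334^301 ≡ 314 (mod 1205).
x_0 = 314.
x_1 = 314^2 mod 1205 = 991.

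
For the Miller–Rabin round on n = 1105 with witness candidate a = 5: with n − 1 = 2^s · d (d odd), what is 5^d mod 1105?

915

n − 1 = 1104 = 2^4 · 69, so s = 4 and d = 69.
Repeated squaring mod 1105: 5^1 ≡ 5, 5^2 ≡ 25, 5^4 ≡ 625, 5^8 ≡ 560, 5^16 ≡ 885, 5^32 ≡ 885, 5^64 ≡ 885.
69 = 64 + 4 + 1, so 5^69 ≡ 885·625·5 ≡ 915 (mod 1105).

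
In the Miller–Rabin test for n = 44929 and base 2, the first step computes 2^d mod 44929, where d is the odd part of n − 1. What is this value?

n − 1 = 44928 = 2^7 · 351, so s = 7 and d = 351.
2^351 mod 44929 = 16317.

16317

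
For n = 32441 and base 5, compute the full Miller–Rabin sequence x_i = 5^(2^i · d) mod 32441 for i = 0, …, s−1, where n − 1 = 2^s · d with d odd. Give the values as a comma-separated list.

32440, 1, 1

n − 1 = 32440 = 2^3 · 4055, so s = 3 and d = 4055.
x_0 = 5^4055 mod 32441 = 32440.
x_1 = 32440^2 mod 32441 = 1.
x_2 = 1^2 mod 32441 = 1.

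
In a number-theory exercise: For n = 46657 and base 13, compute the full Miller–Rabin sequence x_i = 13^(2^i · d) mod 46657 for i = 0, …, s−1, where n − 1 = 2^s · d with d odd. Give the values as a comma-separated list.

35230, 30043, 2184, 10842, 19981, 43069

n − 1 = 46656 = 2^6 · 729, so s = 6 and d = 729.
x_0 = 13^729 mod 46657 = 35230.
x_1 = 35230^2 mod 46657 = 30043.
x_2 = 30043^2 mod 46657 = 2184.
x_3 = 2184^2 mod 46657 = 10842.
x_4 = 10842^2 mod 46657 = 19981.
x_5 = 19981^2 mod 46657 = 43069.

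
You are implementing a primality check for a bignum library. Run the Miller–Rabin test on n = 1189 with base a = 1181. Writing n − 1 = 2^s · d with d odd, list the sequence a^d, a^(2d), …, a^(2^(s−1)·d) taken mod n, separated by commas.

n − 1 = 1188 = 2^2 · 297, so s = 2 and d = 297.
x_0 = 1181^297 mod 1189 = 1150.
x_1 = 1150^2 mod 1189 = 332.

1150, 332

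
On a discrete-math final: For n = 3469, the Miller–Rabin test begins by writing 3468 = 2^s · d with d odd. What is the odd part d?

867

Halving: 3468 → 1734 → 867; 867 is odd.
So 3468 = 2^2 · 867.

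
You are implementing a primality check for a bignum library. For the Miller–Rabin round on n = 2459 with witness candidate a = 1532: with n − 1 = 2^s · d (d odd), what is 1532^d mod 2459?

n − 1 = 2458 = 2^1 · 1229, so s = 1 and d = 1229.
1532^1229 mod 2459 = 2458.

2458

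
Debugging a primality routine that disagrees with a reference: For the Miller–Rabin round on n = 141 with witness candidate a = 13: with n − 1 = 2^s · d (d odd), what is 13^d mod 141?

n − 1 = 140 = 2^2 · 35, so s = 2 and d = 35.
Repeated squaring mod 141: 13^1 ≡ 13, 13^2 ≡ 28, 13^4 ≡ 79, 13^8 ≡ 37, 13^16 ≡ 100, 13^32 ≡ 130.
35 = 32 + 2 + 1, so 13^35 ≡ 130·28·13 ≡ 85 (mod 141).

85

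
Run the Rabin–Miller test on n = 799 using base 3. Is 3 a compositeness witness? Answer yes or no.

n − 1 = 798 = 2^1 · 399, so s = 1 and d = 399.
x_0 = 3^399 mod 799 = 686.
x_0 ∉ {1, 798} and s = 1, so 3 is a Miller–Rabin witness and 799 is composite.

yes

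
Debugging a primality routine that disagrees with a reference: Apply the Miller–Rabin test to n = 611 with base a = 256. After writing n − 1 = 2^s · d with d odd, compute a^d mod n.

380

n − 1 = 610 = 2^1 · 305, so s = 1 and d = 305.
256^305 mod 611 = 380.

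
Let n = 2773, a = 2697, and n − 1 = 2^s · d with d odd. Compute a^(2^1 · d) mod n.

298

n − 1 = 2772 = 2^2 · 693, so s = 2 and d = 693.
x_0 = 2697^693 mod 2773 = 1132.
x_1 = 1132^2 mod 2773 = 298.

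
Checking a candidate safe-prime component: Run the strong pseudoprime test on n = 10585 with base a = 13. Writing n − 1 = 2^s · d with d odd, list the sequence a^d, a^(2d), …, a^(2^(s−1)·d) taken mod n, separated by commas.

n − 1 = 10584 = 2^3 · 1323, so s = 3 and d = 1323.
x_0 = 13^1323 mod 10585 = 6872.
x_1 = 6872^2 mod 10585 = 4699.
x_2 = 4699^2 mod 10585 = 291.

6872, 4699, 291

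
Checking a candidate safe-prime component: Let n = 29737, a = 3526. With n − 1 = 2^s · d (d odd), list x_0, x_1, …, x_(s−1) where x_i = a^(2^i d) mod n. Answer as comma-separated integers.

n − 1 = 29736 = 2^3 · 3717, so s = 3 and d = 3717.
x_0 = 3526^3717 mod 29737 = 4377.
x_1 = 4377^2 mod 29737 = 7501.
x_2 = 7501^2 mod 29737 = 2597.

4377, 7501, 2597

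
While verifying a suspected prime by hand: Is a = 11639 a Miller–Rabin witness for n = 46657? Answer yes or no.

n − 1 = 46656 = 2^6 · 729, so s = 6 and d = 729.
Repeated squaring mod 46657: 11639^1 ≡ 11639, 11639^2 ≡ 21050, 11639^4 ≡ 971, 11639^8 ≡ 9701, 11639^16 ≡ 2232, 11639^32 ≡ 36182, 11639^64 ≡ 35018, 11639^128 ≡ 21050, 11639^256 ≡ 971, 11639^512 ≡ 9701.
729 = 512 + 128 + 64 + 16 + 8 + 1, so 11639^729 ≡ 9701·21050·35018·2232·9701·11639 ≡ 46656 (mod 46657).
x_0 = 11639^729 mod 46657 = 46656.
x_0 = 46656 ≡ −1, so 11639 is not a witness.

no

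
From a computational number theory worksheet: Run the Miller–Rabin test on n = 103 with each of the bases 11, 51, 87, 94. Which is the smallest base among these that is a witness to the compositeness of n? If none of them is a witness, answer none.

none

n − 1 = 102 = 2^1 · 51, so s = 1 and d = 51.
Base 11: x_0 = 11^51 mod 103 = 102. x_0 = 102 ≡ −1, so 11 is not a witness.
Base 51: x_0 = 51^51 mod 103 = 102. x_0 = 102 ≡ −1, so 51 is not a witness.
Base 87: x_0 = 87^51 mod 103 = 102. x_0 = 102 ≡ −1, so 87 is not a witness.
Base 94: x_0 = 94^51 mod 103 = 102. x_0 = 102 ≡ −1, so 94 is not a witness.
No listed base is a witness for 103.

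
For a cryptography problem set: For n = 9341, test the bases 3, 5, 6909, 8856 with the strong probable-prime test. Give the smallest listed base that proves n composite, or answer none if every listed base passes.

none

n − 1 = 9340 = 2^2 · 2335, so s = 2 and d = 2335.
Base 3: x_0 = 3^2335 mod 9341 = 2638. x_0 is neither 1 nor 9340, so continue squaring. x_1 = 2638^2 mod 9341 = 9340. x_1 ≡ −1, so 3 is not a witness.
Base 5: x_0 = 5^2335 mod 9341 = 9340. x_0 = 9340 ≡ −1, so 5 is not a witness.
Base 6909: x_0 = 6909^2335 mod 9341 = 9340. x_0 = 9340 ≡ −1, so 6909 is not a witness.
Base 8856: x_0 = 8856^2335 mod 9341 = 2638. x_0 is neither 1 nor 9340, so continue squaring. x_1 = 2638^2 mod 9341 = 9340. x_1 ≡ −1, so 8856 is not a witness.
No listed base is a witness for 9341.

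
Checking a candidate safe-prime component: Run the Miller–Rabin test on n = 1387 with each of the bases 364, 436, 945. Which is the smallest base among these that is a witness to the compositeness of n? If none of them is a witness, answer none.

n − 1 = 1386 = 2^1 · 693, so s = 1 and d = 693.
Base 364: x_0 = 364^693 mod 1387 = 1386. x_0 = 1386 ≡ −1, so 364 is not a witness.
Base 436: x_0 = 436^693 mod 1387 = 1386. x_0 = 1386 ≡ −1, so 436 is not a witness.
Base 945: x_0 = 945^693 mod 1387 = 1386. x_0 = 1386 ≡ −1, so 945 is not a witness.
No listed base is a witness for 1387.

none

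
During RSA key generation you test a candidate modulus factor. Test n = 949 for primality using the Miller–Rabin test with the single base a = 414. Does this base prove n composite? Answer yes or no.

n − 1 = 948 = 2^2 · 237, so s = 2 and d = 237.
x_0 = 414^237 mod 949 = 684.
x_0 is neither 1 nor 948, so continue squaring.
x_1 = 684^2 mod 949 = 948.
x_1 ≡ −1, so 414 is not a witness.

no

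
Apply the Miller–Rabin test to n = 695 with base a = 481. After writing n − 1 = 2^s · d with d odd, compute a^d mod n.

n − 1 = 694 = 2^1 · 347, so s = 1 and d = 347.
Repeated squaring mod 695: 481^1 ≡ 481, 481^2 ≡ 621, 481^4 ≡ 611, 481^8 ≡ 106, 481^16 ≡ 116, 481^32 ≡ 251, 481^64 ≡ 451, 481^128 ≡ 461, 481^256 ≡ 546.
347 = 256 + 64 + 16 + 8 + 2 + 1, so 481^347 ≡ 546·451·116·106·621·481 ≡ 621 (mod 695).

621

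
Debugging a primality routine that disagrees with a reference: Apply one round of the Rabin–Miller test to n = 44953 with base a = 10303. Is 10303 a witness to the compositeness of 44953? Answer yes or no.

no

n − 1 = 44952 = 2^3 · 5619, so s = 3 and d = 5619.
x_0 = 10303^5619 mod 44953 = 1.
x_0 = 1, so 10303 is not a witness.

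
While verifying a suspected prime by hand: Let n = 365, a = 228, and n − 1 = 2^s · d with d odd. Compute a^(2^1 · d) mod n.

n − 1 = 364 = 2^2 · 91, so s = 2 and d = 91.
x_0 = 228^91 mod 365 = 82.
x_1 = 82^2 mod 365 = 154.

154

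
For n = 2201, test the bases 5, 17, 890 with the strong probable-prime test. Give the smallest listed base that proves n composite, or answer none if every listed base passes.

n − 1 = 2200 = 2^3 · 275, so s = 3 and d = 275.
Base 5: x_0 = 5^275 mod 2201 = 924. x_0 is neither 1 nor 2200, so continue squaring. x_1 = 924^2 mod 2201 = 1989. x_2 = 1989^2 mod 2201 = 924. Reached i = s−1 = 2 without hitting −1: 5 is a Miller–Rabin witness and 2201 is composite.
Base 17: x_0 = 17^275 mod 2201 = 212. x_0 is neither 1 nor 2200, so continue squaring. x_1 = 212^2 mod 2201 = 924. x_2 = 924^2 mod 2201 = 1989. Reached i = s−1 = 2 without hitting −1: 17 is a Miller–Rabin witness and 2201 is composite.
Base 890: x_0 = 890^275 mod 2201 = 316. x_0 is neither 1 nor 2200, so continue squaring. x_1 = 316^2 mod 2201 = 811. x_2 = 811^2 mod 2201 = 1823. Reached i = s−1 = 2 without hitting −1: 890 is a Miller–Rabin witness and 2201 is composite.
The smallest witness among the given bases is 5.

5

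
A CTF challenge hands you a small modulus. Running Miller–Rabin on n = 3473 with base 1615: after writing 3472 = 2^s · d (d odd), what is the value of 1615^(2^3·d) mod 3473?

3209

n − 1 = 3472 = 2^4 · 217, so s = 4 and d = 217.
Repeated squaring mod 3473: 1615^1 ≡ 1615, 1615^2 ≡ 2, 1615^4 ≡ 4, 1615^8 ≡ 16, 1615^16 ≡ 256, 1615^32 ≡ 3022, 1615^64 ≡ 1967, 1615^128 ≡ 167.
217 = 128 + 64 + 16 + 8 + 1, so 1615^217 ≡ 167·1967·256·16·1615 ≡ 2652 (mod 3473).
x_0 = 2652.
x_1 = 2652^2 mod 3473 = 279.
x_2 = 279^2 mod 3473 = 1435.
x_3 = 1435^2 mod 3473 = 3209.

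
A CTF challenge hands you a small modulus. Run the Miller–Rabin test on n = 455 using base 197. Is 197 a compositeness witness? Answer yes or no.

n − 1 = 454 = 2^1 · 227, so s = 1 and d = 227.
Repeated squaring mod 455: 197^1 ≡ 197, 197^2 ≡ 134, 197^4 ≡ 211, 197^8 ≡ 386, 197^16 ≡ 211, 197^32 ≡ 386, 197^64 ≡ 211, 197^128 ≡ 386.
227 = 128 + 64 + 32 + 2 + 1, so 197^227 ≡ 386·211·386·134·197 ≡ 358 (mod 455).
x_0 = 197^227 mod 455 = 358.
x_0 ∉ {1, 454} and s = 1, so 197 is a Miller–Rabin witness and 455 is composite.

yes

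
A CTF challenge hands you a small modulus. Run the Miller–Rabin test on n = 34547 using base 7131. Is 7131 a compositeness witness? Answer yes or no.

n − 1 = 34546 = 2^1 · 17273, so s = 1 and d = 17273.
x_0 = 7131^17273 mod 34547 = 13054.
x_0 ∉ {1, 34546} and s = 1, so 7131 is a Miller–Rabin witness and 34547 is composite.

yes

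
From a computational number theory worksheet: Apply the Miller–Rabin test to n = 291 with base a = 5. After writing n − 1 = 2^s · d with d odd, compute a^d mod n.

n − 1 = 290 = 2^1 · 145, so s = 1 and d = 145.
5^145 mod 291 = 92.

92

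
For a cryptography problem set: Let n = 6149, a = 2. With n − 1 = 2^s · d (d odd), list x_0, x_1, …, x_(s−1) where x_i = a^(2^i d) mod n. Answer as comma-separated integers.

n − 1 = 6148 = 2^2 · 1537, so s = 2 and d = 1537.
x_0 = 2^1537 mod 6149 = 3252.
x_1 = 3252^2 mod 6149 = 5373.

3252, 5373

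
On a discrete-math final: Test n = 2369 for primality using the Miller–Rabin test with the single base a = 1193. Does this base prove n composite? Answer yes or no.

n − 1 = 2368 = 2^6 · 37, so s = 6 and d = 37.
By repeated squaring, 1193^37 ≡ 517 (mod 2369).
x_0 = 1193^37 mod 2369 = 517.
x_0 is neither 1 nor 2368, so continue squaring.
x_1 = 517^2 mod 2369 = 1961.
x_2 = 1961^2 mod 2369 = 634.
x_3 = 634^2 mod 2369 = 1595.
x_4 = 1595^2 mod 2369 = 2088.
x_5 = 2088^2 mod 2369 = 784.
Reached i = s−1 = 5 without hitting −1: 1193 is a Miller–Rabin witness and 2369 is composite.

yes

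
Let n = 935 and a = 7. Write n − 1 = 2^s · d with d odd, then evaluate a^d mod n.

853

n − 1 = 934 = 2^1 · 467, so s = 1 and d = 467.
7^467 mod 935 = 853.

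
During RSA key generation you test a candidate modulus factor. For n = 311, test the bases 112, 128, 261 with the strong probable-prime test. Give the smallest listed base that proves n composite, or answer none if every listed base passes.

none

n − 1 = 310 = 2^1 · 155, so s = 1 and d = 155.
Base 112: x_0 = 112^155 mod 311 = 1. x_0 = 1, so 112 is not a witness.
Base 128: x_0 = 128^155 mod 311 = 1. x_0 = 1, so 128 is not a witness.
Base 261: x_0 = 261^155 mod 311 = 310. x_0 = 310 ≡ −1, so 261 is not a witness.
No listed base is a witness for 311.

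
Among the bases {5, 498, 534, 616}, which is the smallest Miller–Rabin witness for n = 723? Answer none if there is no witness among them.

n − 1 = 722 = 2^1 · 361, so s = 1 and d = 361.
Base 5: x_0 = 5^361 mod 723 = 5. x_0 ∉ {1, 722} and s = 1, so 5 is a Miller–Rabin witness and 723 is composite.
Base 498: x_0 = 498^361 mod 723 = 498. x_0 ∉ {1, 722} and s = 1, so 498 is a Miller–Rabin witness and 723 is composite.
Base 534: x_0 = 534^361 mod 723 = 189. x_0 ∉ {1, 722} and s = 1, so 534 is a Miller–Rabin witness and 723 is composite.
Base 616: x_0 = 616^361 mod 723 = 616. x_0 ∉ {1, 722} and s = 1, so 616 is a Miller–Rabin witness and 723 is composite.
The smallest witness among the given bases is 5.

5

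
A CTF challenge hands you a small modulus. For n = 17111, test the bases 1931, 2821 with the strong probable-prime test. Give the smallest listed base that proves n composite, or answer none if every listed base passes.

1931

n − 1 = 17110 = 2^1 · 8555, so s = 1 and d = 8555.
Base 1931: x_0 = 1931^8555 mod 17111 = 851. x_0 ∉ {1, 17110} and s = 1, so 1931 is a Miller–Rabin witness and 17111 is composite.
Base 2821: x_0 = 2821^8555 mod 17111 = 14523. x_0 ∉ {1, 17110} and s = 1, so 2821 is a Miller–Rabin witness and 17111 is composite.
The smallest witness among the given bases is 1931.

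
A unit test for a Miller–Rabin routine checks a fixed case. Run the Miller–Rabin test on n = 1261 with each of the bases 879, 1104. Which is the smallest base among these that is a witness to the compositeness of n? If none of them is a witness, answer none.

1104

n − 1 = 1260 = 2^2 · 315, so s = 2 and d = 315.
Base 879: x_0 = 879^315 mod 1261 = 798. x_0 is neither 1 nor 1260, so continue squaring. x_1 = 798^2 mod 1261 = 1260. x_1 ≡ −1, so 879 is not a witness.
Base 1104: x_0 = 1104^315 mod 1261 = 649. x_0 is neither 1 nor 1260, so continue squaring. x_1 = 649^2 mod 1261 = 27. Reached i = s−1 = 1 without hitting −1: 1104 is a Miller–Rabin witness and 1261 is composite.
The smallest witness among the given bases is 1104.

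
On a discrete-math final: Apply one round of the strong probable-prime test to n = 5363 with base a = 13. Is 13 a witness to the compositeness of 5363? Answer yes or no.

yes

n − 1 = 5362 = 2^1 · 2681, so s = 1 and d = 2681.
x_0 = 13^2681 mod 5363 = 3258.
x_0 ∉ {1, 5362} and s = 1, so 13 is a Miller–Rabin witness and 5363 is composite.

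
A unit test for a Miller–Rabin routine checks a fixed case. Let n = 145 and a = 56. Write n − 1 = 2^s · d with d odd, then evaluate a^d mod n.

n − 1 = 144 = 2^4 · 9, so s = 4 and d = 9.
By repeated squaring, 56^9 ≡ 126 (mod 145).

126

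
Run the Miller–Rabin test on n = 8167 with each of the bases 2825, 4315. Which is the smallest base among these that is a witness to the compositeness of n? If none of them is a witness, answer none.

none

n − 1 = 8166 = 2^1 · 4083, so s = 1 and d = 4083.
Base 2825: x_0 = 2825^4083 mod 8167 = 1. x_0 = 1, so 2825 is not a witness.
Base 4315: x_0 = 4315^4083 mod 8167 = 1. x_0 = 1, so 4315 is not a witness.
No listed base is a witness for 8167.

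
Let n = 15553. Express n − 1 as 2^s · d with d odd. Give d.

243

Halving: 15552 → 7776 → 3888 → 1944 → 972 → 486 → 243; 243 is odd.
So 15552 = 2^6 · 243.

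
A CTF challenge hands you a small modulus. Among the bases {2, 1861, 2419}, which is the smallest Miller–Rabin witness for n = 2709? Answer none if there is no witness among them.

2

n − 1 = 2708 = 2^2 · 677, so s = 2 and d = 677.
Base 2: x_0 = 2^677 mod 2709 = 32. x_0 is neither 1 nor 2708, so continue squaring. x_1 = 32^2 mod 2709 = 1024. Reached i = s−1 = 1 without hitting −1: 2 is a Miller–Rabin witness and 2709 is composite.
Base 1861: x_0 = 1861^677 mod 2709 = 1840. x_0 is neither 1 nor 2708, so continue squaring. x_1 = 1840^2 mod 2709 = 2059. Reached i = s−1 = 1 without hitting −1: 1861 is a Miller–Rabin witness and 2709 is composite.
Base 2419: x_0 = 2419^677 mod 2709 = 1822. x_0 is neither 1 nor 2708, so continue squaring. x_1 = 1822^2 mod 2709 = 1159. Reached i = s−1 = 1 without hitting −1: 2419 is a Miller–Rabin witness and 2709 is composite.
The smallest witness among the given bases is 2.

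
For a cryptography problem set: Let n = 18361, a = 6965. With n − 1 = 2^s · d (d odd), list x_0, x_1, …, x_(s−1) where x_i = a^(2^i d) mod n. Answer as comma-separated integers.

n − 1 = 18360 = 2^3 · 2295, so s = 3 and d = 2295.
x_0 = 6965^2295 mod 18361 = 17801.
x_1 = 17801^2 mod 18361 = 1463.
x_2 = 1463^2 mod 18361 = 10493.

17801, 1463, 10493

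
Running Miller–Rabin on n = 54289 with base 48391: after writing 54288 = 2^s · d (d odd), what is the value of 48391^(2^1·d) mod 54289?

2707

n − 1 = 54288 = 2^4 · 3393, so s = 4 and d = 3393.
x_0 = 48391^3393 mod 54289 = 42860.
x_1 = 42860^2 mod 54289 = 2707.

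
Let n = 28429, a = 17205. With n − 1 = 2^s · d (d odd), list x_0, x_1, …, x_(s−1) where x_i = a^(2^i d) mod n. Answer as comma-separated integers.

7013, 28428

n − 1 = 28428 = 2^2 · 7107, so s = 2 and d = 7107.
x_0 = 17205^7107 mod 28429 = 7013.
x_1 = 7013^2 mod 28429 = 28428.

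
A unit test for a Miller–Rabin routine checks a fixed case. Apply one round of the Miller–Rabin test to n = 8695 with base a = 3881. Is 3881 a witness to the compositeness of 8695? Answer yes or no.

no

n − 1 = 8694 = 2^1 · 4347, so s = 1 and d = 4347.
x_0 = 3881^4347 mod 8695 = 1.
x_0 = 1, so 3881 is not a witness.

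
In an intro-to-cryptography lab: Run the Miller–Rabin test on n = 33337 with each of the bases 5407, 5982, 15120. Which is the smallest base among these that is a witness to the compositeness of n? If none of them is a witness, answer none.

n − 1 = 33336 = 2^3 · 4167, so s = 3 and d = 4167.
Base 5407: x_0 = 5407^4167 mod 33337 = 7209. x_0 is neither 1 nor 33336, so continue squaring. x_1 = 7209^2 mod 33337 = 30635. x_2 = 30635^2 mod 33337 = 1. x_2 = 1 but x_1 ≠ ±1, a nontrivial square root of 1 — 5407 is a witness and 33337 is composite.
Base 5982: x_0 = 5982^4167 mod 33337 = 22125. x_0 is neither 1 nor 33336, so continue squaring. x_1 = 22125^2 mod 33337 = 28454. x_2 = 28454^2 mod 33337 = 7734. Reached i = s−1 = 2 without hitting −1: 5982 is a Miller–Rabin witness and 33337 is composite.
Base 15120: x_0 = 15120^4167 mod 33337 = 8257. x_0 is neither 1 nor 33336, so continue squaring. x_1 = 8257^2 mod 33337 = 3884. x_2 = 3884^2 mod 33337 = 17132. Reached i = s−1 = 2 without hitting −1: 15120 is a Miller–Rabin witness and 33337 is composite.
The smallest witness among the given bases is 5407.

5407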